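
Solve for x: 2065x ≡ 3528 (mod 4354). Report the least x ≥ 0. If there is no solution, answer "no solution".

124

First find gcd(2065, 4354):
4354 = 2×2065 + 224
2065 = 9×224 + 49
224 = 4×49 + 28
49 = 1×28 + 21
28 = 1×21 + 7
21 = 3×7 + 0
gcd = 7 and 7 | 3528, so solutions exist. Divide through by 7: 295x ≡ 504 (mod 622).
Now find 295⁻¹ mod 622:
622 = 2*295 + 32
295 = 9*32 + 7
32 = 4*7 + 4
7 = 1*4 + 3
4 = 1*3 + 1
3 = 3*1 + 0
Back-substitute:
1 = 4 − 3
1 = −7 + 2·4
1 = 2·32 − 9·7
1 = −9·295 + 83·32
1 = 83·622 − 175·295
So 295·(-175) ≡ 1 (mod 622), i.e. 295⁻¹ ≡ 447.
Then x ≡ 447·504 ≡ 124 (mod 622); the smallest non-negative solution is x = 124.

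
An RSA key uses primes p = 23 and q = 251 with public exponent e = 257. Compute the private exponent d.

φ(n) = (p−1)(q−1) = 22·250 = 5500.
Need d with 257·d ≡ 1 (mod 5500). Apply the extended Euclidean algorithm:
5500 = 21*257 + 103
257 = 2*103 + 51
103 = 2*51 + 1
51 = 51*1 + 0
Back-substitute:
1 = 103 − 2·51
1 = −2·257 + 5·103
1 = 5·5500 − 107·257
So 257·(-107) ≡ 1 (mod 5500), hence d ≡ -107 ≡ 5393 (mod 5500).

5393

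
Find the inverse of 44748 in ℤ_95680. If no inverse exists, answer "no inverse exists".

Compute gcd(44748, 95680):
95680 = 2×44748 + 6184
44748 = 7×6184 + 1460
6184 = 4×1460 + 344
1460 = 4×344 + 84
344 = 4×84 + 8
84 = 10×8 + 4
8 = 2×4 + 0
gcd(44748, 95680) = 4 ≠ 1, so 44748 has no multiplicative inverse modulo 95680.

no inverse exists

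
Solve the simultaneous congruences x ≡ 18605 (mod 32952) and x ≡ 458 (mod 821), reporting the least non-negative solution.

Write x = 18605 + 32952·k. Then 32952·k ≡ 458 − 18605 ≡ 736 (mod 821).
Need 32952⁻¹ mod 821. Extended Euclid on (821, 112):
821 = 7×112 + 37
112 = 3×37 + 1
37 = 37×1 + 0
Back-substitute:
1 = 112 − 3·37
1 = −3·821 + 22·112
32952⁻¹ ≡ 22 (mod 821), so k ≡ 22·736 ≡ 593 (mod 821).
x = 18605 + 32952·593 = 19559141.

19559141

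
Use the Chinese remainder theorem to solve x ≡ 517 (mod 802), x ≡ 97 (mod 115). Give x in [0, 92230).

20567

Write x = 517 + 802·k. Then 802·k ≡ 97 − 517 ≡ 40 (mod 115).
Need 802⁻¹ mod 115. Extended Euclid on (115, 112):
115 = 1·112 + 3
112 = 37·3 + 1
3 = 3·1 + 0
Back-substitute:
1 = 112 − 37·3
1 = −37·115 + 38·112
802⁻¹ ≡ 38 (mod 115), so k ≡ 38·40 ≡ 25 (mod 115).
x = 517 + 802·25 = 20567.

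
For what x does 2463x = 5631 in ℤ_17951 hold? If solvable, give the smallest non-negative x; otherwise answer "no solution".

14280

First find gcd(2463, 17951):
17951 = 7·2463 + 710
2463 = 3·710 + 333
710 = 2·333 + 44
333 = 7·44 + 25
44 = 1·25 + 19
25 = 1·19 + 6
19 = 3·6 + 1
6 = 6·1 + 0
gcd = 1, so a unique solution mod 17951 exists.
Back-substitute for the Bézout coefficients:
1 = 19 − 3·6
1 = −3·25 + 4·19
1 = 4·44 − 7·25
1 = −7·333 + 53·44
1 = 53·710 − 113·333
1 = −113·2463 + 392·710
1 = 392·17951 − 2857·2463
So 2463·(-2857) ≡ 1 (mod 17951), giving 2463⁻¹ ≡ 15094.
x ≡ 2463⁻¹·5631 ≡ 15094·5631 ≡ 14280 (mod 17951).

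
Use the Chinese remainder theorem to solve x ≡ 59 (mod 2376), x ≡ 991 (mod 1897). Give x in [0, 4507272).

3787403

Write x = 59 + 2376·k. Then 2376·k ≡ 991 − 59 ≡ 932 (mod 1897).
Need 2376⁻¹ mod 1897. Extended Euclid on (1897, 479):
1897 = 3*479 + 460
479 = 1*460 + 19
460 = 24*19 + 4
19 = 4*4 + 3
4 = 1*3 + 1
3 = 3*1 + 0
Back-substitute:
1 = 4 − 3
1 = −19 + 5·4
1 = 5·460 − 121·19
1 = −121·479 + 126·460
1 = 126·1897 − 499·479
2376⁻¹ ≡ 1398 (mod 1897), so k ≡ 1398·932 ≡ 1594 (mod 1897).
x = 59 + 2376·1594 = 3787403.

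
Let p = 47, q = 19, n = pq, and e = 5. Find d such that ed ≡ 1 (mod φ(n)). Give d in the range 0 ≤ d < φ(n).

φ(n) = (p−1)(q−1) = 46·18 = 828.
Need d with 5·d ≡ 1 (mod 828). Apply the extended Euclidean algorithm:
828 = 165*5 + 3
5 = 1*3 + 2
3 = 1*2 + 1
2 = 2*1 + 0
Back-substitute:
1 = 3 − 2
1 = −5 + 2·3
1 = 2·828 − 331·5
So 5·(-331) ≡ 1 (mod 828), hence d ≡ -331 ≡ 497 (mod 828).

497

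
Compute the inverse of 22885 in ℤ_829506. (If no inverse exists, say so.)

90943

Extended Euclidean algorithm:
829506 = 36×22885 + 5646
22885 = 4×5646 + 301
5646 = 18×301 + 228
301 = 1×228 + 73
228 = 3×73 + 9
73 = 8×9 + 1
9 = 9×1 + 0
gcd = 1, so the inverse exists. Back-substitute:
1 = 73 − 8·9
1 = −8·228 + 25·73
1 = 25·301 − 33·228
1 = −33·5646 + 619·301
1 = 619·22885 − 2509·5646
1 = −2509·829506 + 90943·22885
So 22885·90943 ≡ 1 (mod 829506).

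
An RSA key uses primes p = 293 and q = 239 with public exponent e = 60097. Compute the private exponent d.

φ(n) = (p−1)(q−1) = 292·238 = 69496.
Need d with 60097·d ≡ 1 (mod 69496). Apply the extended Euclidean algorithm:
69496 = 1×60097 + 9399
60097 = 6×9399 + 3703
9399 = 2×3703 + 1993
3703 = 1×1993 + 1710
1993 = 1×1710 + 283
1710 = 6×283 + 12
283 = 23×12 + 7
12 = 1×7 + 5
7 = 1×5 + 2
5 = 2×2 + 1
2 = 2×1 + 0
Back-substitute:
1 = 5 − 2·2
1 = −2·7 + 3·5
1 = 3·12 − 5·7
1 = −5·283 + 118·12
1 = 118·1710 − 713·283
1 = −713·1993 + 831·1710
1 = 831·3703 − 1544·1993
1 = −1544·9399 + 3919·3703
1 = 3919·60097 − 25058·9399
1 = −25058·69496 + 28977·60097
So 60097·28977 ≡ 1 (mod 69496), hence d = 28977.

28977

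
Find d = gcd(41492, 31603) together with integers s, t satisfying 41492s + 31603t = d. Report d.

11

Euclidean algorithm:
41492 = 1×31603 + 9889
31603 = 3×9889 + 1936
9889 = 5×1936 + 209
1936 = 9×209 + 55
209 = 3×55 + 44
55 = 1×44 + 11
44 = 4×11 + 0
gcd(41492, 31603) = 11.
Working backward:
11 = 55 − 44
11 = −209 + 4·55
11 = 4·1936 − 37·209
11 = −37·9889 + 189·1936
11 = 189·31603 − 604·9889
11 = −604·41492 + 793·31603
So 11 = (-604)·41492 + (793)·31603.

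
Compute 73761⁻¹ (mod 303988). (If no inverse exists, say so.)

Apply the Euclidean algorithm to 303988 and 73761:
303988 = 4×73761 + 8944
73761 = 8×8944 + 2209
8944 = 4×2209 + 108
2209 = 20×108 + 49
108 = 2×49 + 10
49 = 4×10 + 9
10 = 1×9 + 1
9 = 9×1 + 0
Since gcd(73761, 303988) = 1, back-substitute to write 1 as a combination:
1 = 10 − 9
1 = −49 + 5·10
1 = 5·108 − 11·49
1 = −11·2209 + 225·108
1 = 225·8944 − 911·2209
1 = −911·73761 + 7513·8944
1 = 7513·303988 − 30963·73761
Thus 73761·(-30963) ≡ 1 (mod 303988); reducing, -30963 mod 303988 = 273025.

273025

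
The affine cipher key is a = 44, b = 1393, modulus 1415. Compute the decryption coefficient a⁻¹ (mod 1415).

804

Run Euclid on (1415, 44):
1415 = 32*44 + 7
44 = 6*7 + 2
7 = 3*2 + 1
2 = 2*1 + 0
Since gcd(44, 1415) = 1, back-substitute to write 1 as a combination:
1 = 7 − 3·2
1 = −3·44 + 19·7
1 = 19·1415 − 611·44
Thus 44·(-611) ≡ 1 (mod 1415); reducing, -611 mod 1415 = 804.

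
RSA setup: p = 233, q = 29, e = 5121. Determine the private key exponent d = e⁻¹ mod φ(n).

φ(n) = (p−1)(q−1) = 232·28 = 6496.
Need d with 5121·d ≡ 1 (mod 6496). Apply the extended Euclidean algorithm:
6496 = 1*5121 + 1375
5121 = 3*1375 + 996
1375 = 1*996 + 379
996 = 2*379 + 238
379 = 1*238 + 141
238 = 1*141 + 97
141 = 1*97 + 44
97 = 2*44 + 9
44 = 4*9 + 8
9 = 1*8 + 1
8 = 8*1 + 0
Back-substitute:
1 = 9 − 8
1 = −44 + 5·9
1 = 5·97 − 11·44
1 = −11·141 + 16·97
1 = 16·238 − 27·141
1 = −27·379 + 43·238
1 = 43·996 − 113·379
1 = −113·1375 + 156·996
1 = 156·5121 − 581·1375
1 = −581·6496 + 737·5121
So 5121·737 ≡ 1 (mod 6496), hence d = 737.

737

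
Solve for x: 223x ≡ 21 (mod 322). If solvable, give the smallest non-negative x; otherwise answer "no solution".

273

First find gcd(223, 322):
322 = 1×223 + 99
223 = 2×99 + 25
99 = 3×25 + 24
25 = 1×24 + 1
24 = 24×1 + 0
gcd = 1, so a unique solution mod 322 exists.
Back-substitute for the Bézout coefficients:
1 = 25 − 24
1 = −99 + 4·25
1 = 4·223 − 9·99
1 = −9·322 + 13·223
So 223·(13) ≡ 1 (mod 322), giving 223⁻¹ ≡ 13.
x ≡ 223⁻¹·21 ≡ 13·21 ≡ 273 (mod 322).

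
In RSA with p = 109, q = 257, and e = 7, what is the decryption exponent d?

φ(n) = (p−1)(q−1) = 108·256 = 27648.
Need d with 7·d ≡ 1 (mod 27648). Apply the extended Euclidean algorithm:
27648 = 3949×7 + 5
7 = 1×5 + 2
5 = 2×2 + 1
2 = 2×1 + 0
Back-substitute:
1 = 5 − 2·2
1 = −2·7 + 3·5
1 = 3·27648 − 11849·7
So 7·(-11849) ≡ 1 (mod 27648), hence d ≡ -11849 ≡ 15799 (mod 27648).

15799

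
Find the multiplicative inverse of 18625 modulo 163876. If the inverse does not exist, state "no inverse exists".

124273

Apply the Euclidean algorithm to 163876 and 18625:
163876 = 8×18625 + 14876
18625 = 1×14876 + 3749
14876 = 3×3749 + 3629
3749 = 1×3629 + 120
3629 = 30×120 + 29
120 = 4×29 + 4
29 = 7×4 + 1
4 = 4×1 + 0
Since gcd(18625, 163876) = 1, back-substitute to write 1 as a combination:
1 = 29 − 7·4
1 = −7·120 + 29·29
1 = 29·3629 − 877·120
1 = −877·3749 + 906·3629
1 = 906·14876 − 3595·3749
1 = −3595·18625 + 4501·14876
1 = 4501·163876 − 39603·18625
Hence 18625⁻¹ ≡ -39603 ≡ 124273 (mod 163876).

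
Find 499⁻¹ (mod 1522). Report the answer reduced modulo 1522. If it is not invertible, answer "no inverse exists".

Run Euclid on (1522, 499):
1522 = 3·499 + 25
499 = 19·25 + 24
25 = 1·24 + 1
24 = 24·1 + 0
gcd = 1, so the inverse exists. Back-substitute:
1 = 25 − 24
1 = −499 + 20·25
1 = 20·1522 − 61·499
So 499·(-61) ≡ 1 (mod 1522), and -61 ≡ 1461 (mod 1522).

1461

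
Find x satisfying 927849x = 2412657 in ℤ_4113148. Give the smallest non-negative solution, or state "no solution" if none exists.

154949

First find gcd(927849, 4113148):
4113148 = 4*927849 + 401752
927849 = 2*401752 + 124345
401752 = 3*124345 + 28717
124345 = 4*28717 + 9477
28717 = 3*9477 + 286
9477 = 33*286 + 39
286 = 7*39 + 13
39 = 3*13 + 0
gcd = 13 and 13 | 2412657, so solutions exist. Divide through by 13: 71373x ≡ 185589 (mod 316396).
Now find 71373⁻¹ mod 316396:
316396 = 4*71373 + 30904
71373 = 2*30904 + 9565
30904 = 3*9565 + 2209
9565 = 4*2209 + 729
2209 = 3*729 + 22
729 = 33*22 + 3
22 = 7*3 + 1
3 = 3*1 + 0
Back-substitute:
1 = 22 − 7·3
1 = −7·729 + 232·22
1 = 232·2209 − 703·729
1 = −703·9565 + 3044·2209
1 = 3044·30904 − 9835·9565
1 = −9835·71373 + 22714·30904
1 = 22714·316396 − 100691·71373
So 71373·(-100691) ≡ 1 (mod 316396), i.e. 71373⁻¹ ≡ 215705.
Then x ≡ 215705·185589 ≡ 154949 (mod 316396); the smallest non-negative solution is x = 154949.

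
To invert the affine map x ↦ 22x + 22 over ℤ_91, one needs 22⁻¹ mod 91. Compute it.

29

Run Euclid on (91, 22):
91 = 4·22 + 3
22 = 7·3 + 1
3 = 3·1 + 0
gcd = 1, so the inverse exists. Back-substitute:
1 = 22 − 7·3
1 = −7·91 + 29·22
So 22·29 ≡ 1 (mod 91).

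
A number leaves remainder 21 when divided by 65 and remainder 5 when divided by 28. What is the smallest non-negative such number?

1321

Write x = 21 + 65·k. Then 65·k ≡ 5 − 21 ≡ 12 (mod 28).
Need 65⁻¹ mod 28. Extended Euclid on (28, 9):
28 = 3·9 + 1
9 = 9·1 + 0
Back-substitute:
1 = 28 − 3·9
65⁻¹ ≡ 25 (mod 28), so k ≡ 25·12 ≡ 20 (mod 28).
x = 21 + 65·20 = 1321.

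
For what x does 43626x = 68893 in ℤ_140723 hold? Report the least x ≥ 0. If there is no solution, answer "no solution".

6740

First find gcd(43626, 140723):
140723 = 3·43626 + 9845
43626 = 4·9845 + 4246
9845 = 2·4246 + 1353
4246 = 3·1353 + 187
1353 = 7·187 + 44
187 = 4·44 + 11
44 = 4·11 + 0
gcd = 11 and 11 | 68893, so solutions exist. Divide through by 11: 3966x ≡ 6263 (mod 12793).
Now find 3966⁻¹ mod 12793:
12793 = 3×3966 + 895
3966 = 4×895 + 386
895 = 2×386 + 123
386 = 3×123 + 17
123 = 7×17 + 4
17 = 4×4 + 1
4 = 4×1 + 0
Back-substitute:
1 = 17 − 4·4
1 = −4·123 + 29·17
1 = 29·386 − 91·123
1 = −91·895 + 211·386
1 = 211·3966 − 935·895
1 = −935·12793 + 3016·3966
So 3966⁻¹ ≡ 3016 (mod 12793).
Then x ≡ 3016·6263 ≡ 6740 (mod 12793); the smallest non-negative solution is x = 6740.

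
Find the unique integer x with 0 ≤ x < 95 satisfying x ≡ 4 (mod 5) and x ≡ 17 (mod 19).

Write x = 4 + 5·k. Then 5·k ≡ 17 − 4 ≡ 13 (mod 19).
Need 5⁻¹ mod 19. Extended Euclid on (19, 5):
19 = 3*5 + 4
5 = 1*4 + 1
4 = 4*1 + 0
Back-substitute:
1 = 5 − 4
1 = −19 + 4·5
5⁻¹ ≡ 4 (mod 19), so k ≡ 4·13 ≡ 14 (mod 19).
x = 4 + 5·14 = 74.

74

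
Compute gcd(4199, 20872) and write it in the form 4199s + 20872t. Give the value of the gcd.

1

Euclidean algorithm:
20872 = 4×4199 + 4076
4199 = 1×4076 + 123
4076 = 33×123 + 17
123 = 7×17 + 4
17 = 4×4 + 1
4 = 4×1 + 0
gcd(4199, 20872) = 1.
Express as a combination:
1 = 17 − 4·4
1 = −4·123 + 29·17
1 = 29·4076 − 961·123
1 = −961·4199 + 990·4076
1 = 990·20872 − 4921·4199
So 1 = (990)·20872 + (-4921)·4199.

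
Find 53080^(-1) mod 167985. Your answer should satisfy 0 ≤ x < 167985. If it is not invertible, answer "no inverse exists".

Compute gcd(53080, 167985):
167985 = 3*53080 + 8745
53080 = 6*8745 + 610
8745 = 14*610 + 205
610 = 2*205 + 200
205 = 1*200 + 5
200 = 40*5 + 0
Since gcd = 5 > 1, 53080 is not a unit mod 167985.

no inverse exists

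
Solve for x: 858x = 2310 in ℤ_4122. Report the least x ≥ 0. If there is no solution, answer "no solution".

584

First find gcd(858, 4122):
4122 = 4×858 + 690
858 = 1×690 + 168
690 = 4×168 + 18
168 = 9×18 + 6
18 = 3×6 + 0
gcd = 6 and 6 | 2310, so solutions exist. Divide through by 6: 143x ≡ 385 (mod 687).
Now find 143⁻¹ mod 687:
687 = 4×143 + 115
143 = 1×115 + 28
115 = 4×28 + 3
28 = 9×3 + 1
3 = 3×1 + 0
Back-substitute:
1 = 28 − 9·3
1 = −9·115 + 37·28
1 = 37·143 − 46·115
1 = −46·687 + 221·143
So 143⁻¹ ≡ 221 (mod 687).
Then x ≡ 221·385 ≡ 584 (mod 687); the smallest non-negative solution is x = 584.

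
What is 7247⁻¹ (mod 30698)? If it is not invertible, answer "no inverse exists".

gcd(30698, 7247) by repeated division:
30698 = 4·7247 + 1710
7247 = 4·1710 + 407
1710 = 4·407 + 82
407 = 4·82 + 79
82 = 1·79 + 3
79 = 26·3 + 1
3 = 3·1 + 0
gcd = 1, so the inverse exists. Back-substitute:
1 = 79 − 26·3
1 = −26·82 + 27·79
1 = 27·407 − 134·82
1 = −134·1710 + 563·407
1 = 563·7247 − 2386·1710
1 = −2386·30698 + 10107·7247
So 7247·10107 ≡ 1 (mod 30698).

10107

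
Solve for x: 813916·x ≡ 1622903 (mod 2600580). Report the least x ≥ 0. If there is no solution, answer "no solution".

gcd(813916, 2600580):
2600580 = 3·813916 + 158832
813916 = 5·158832 + 19756
158832 = 8·19756 + 784
19756 = 25·784 + 156
784 = 5·156 + 4
156 = 39·4 + 0
gcd = 4, but 4 ∤ 1622903, so the congruence has no solution.

no solution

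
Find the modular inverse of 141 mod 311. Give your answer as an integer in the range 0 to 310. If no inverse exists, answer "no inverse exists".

75

Run Euclid on (311, 141):
311 = 2×141 + 29
141 = 4×29 + 25
29 = 1×25 + 4
25 = 6×4 + 1
4 = 4×1 + 0
The gcd is 1. Working backward:
1 = 25 − 6·4
1 = −6·29 + 7·25
1 = 7·141 − 34·29
1 = −34·311 + 75·141
So 141·75 ≡ 1 (mod 311).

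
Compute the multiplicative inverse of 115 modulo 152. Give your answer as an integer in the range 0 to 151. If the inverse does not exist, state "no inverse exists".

115

Run Euclid on (152, 115):
152 = 1×115 + 37
115 = 3×37 + 4
37 = 9×4 + 1
4 = 4×1 + 0
The gcd is 1. Working backward:
1 = 37 − 9·4
1 = −9·115 + 28·37
1 = 28·152 − 37·115
Hence 115⁻¹ ≡ -37 ≡ 115 (mod 152).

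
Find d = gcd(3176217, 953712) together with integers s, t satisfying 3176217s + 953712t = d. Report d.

9

Apply Euclid's algorithm to 3176217 and 953712:
3176217 = 3×953712 + 315081
953712 = 3×315081 + 8469
315081 = 37×8469 + 1728
8469 = 4×1728 + 1557
1728 = 1×1557 + 171
1557 = 9×171 + 18
171 = 9×18 + 9
18 = 2×9 + 0
gcd(3176217, 953712) = 9.
Working backward:
9 = 171 − 9·18
9 = −9·1557 + 82·171
9 = 82·1728 − 91·1557
9 = −91·8469 + 446·1728
9 = 446·315081 − 16593·8469
9 = −16593·953712 + 50225·315081
9 = 50225·3176217 − 167268·953712
So 9 = (50225)·3176217 + (-167268)·953712.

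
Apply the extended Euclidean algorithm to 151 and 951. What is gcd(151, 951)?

Euclidean algorithm:
951 = 6*151 + 45
151 = 3*45 + 16
45 = 2*16 + 13
16 = 1*13 + 3
13 = 4*3 + 1
3 = 3*1 + 0
gcd(151, 951) = 1.
Back-substituting:
1 = 13 − 4·3
1 = −4·16 + 5·13
1 = 5·45 − 14·16
1 = −14·151 + 47·45
1 = 47·951 − 296·151
So 1 = (47)·951 + (-296)·151.

1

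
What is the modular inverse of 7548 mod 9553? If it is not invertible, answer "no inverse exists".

Extended Euclidean algorithm:
9553 = 1*7548 + 2005
7548 = 3*2005 + 1533
2005 = 1*1533 + 472
1533 = 3*472 + 117
472 = 4*117 + 4
117 = 29*4 + 1
4 = 4*1 + 0
Since gcd(7548, 9553) = 1, back-substitute to write 1 as a combination:
1 = 117 − 29·4
1 = −29·472 + 117·117
1 = 117·1533 − 380·472
1 = −380·2005 + 497·1533
1 = 497·7548 − 1871·2005
1 = −1871·9553 + 2368·7548
So 7548·2368 ≡ 1 (mod 9553).

2368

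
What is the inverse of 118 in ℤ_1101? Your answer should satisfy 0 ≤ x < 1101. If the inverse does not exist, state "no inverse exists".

Extended Euclidean algorithm:
1101 = 9·118 + 39
118 = 3·39 + 1
39 = 39·1 + 0
Since gcd(118, 1101) = 1, back-substitute to write 1 as a combination:
1 = 118 − 3·39
1 = −3·1101 + 28·118
So 118·28 ≡ 1 (mod 1101).

28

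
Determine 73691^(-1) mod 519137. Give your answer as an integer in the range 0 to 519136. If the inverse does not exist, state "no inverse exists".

96119

gcd(519137, 73691) by repeated division:
519137 = 7*73691 + 3300
73691 = 22*3300 + 1091
3300 = 3*1091 + 27
1091 = 40*27 + 11
27 = 2*11 + 5
11 = 2*5 + 1
5 = 5*1 + 0
The gcd is 1. Working backward:
1 = 11 − 2·5
1 = −2·27 + 5·11
1 = 5·1091 − 202·27
1 = −202·3300 + 611·1091
1 = 611·73691 − 13644·3300
1 = −13644·519137 + 96119·73691
So 73691·96119 ≡ 1 (mod 519137).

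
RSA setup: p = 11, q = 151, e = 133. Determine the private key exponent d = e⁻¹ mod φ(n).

φ(n) = (p−1)(q−1) = 10·150 = 1500.
Need d with 133·d ≡ 1 (mod 1500). Apply the extended Euclidean algorithm:
1500 = 11*133 + 37
133 = 3*37 + 22
37 = 1*22 + 15
22 = 1*15 + 7
15 = 2*7 + 1
7 = 7*1 + 0
Back-substitute:
1 = 15 − 2·7
1 = −2·22 + 3·15
1 = 3·37 − 5·22
1 = −5·133 + 18·37
1 = 18·1500 − 203·133
So 133·(-203) ≡ 1 (mod 1500), hence d ≡ -203 ≡ 1297 (mod 1500).

1297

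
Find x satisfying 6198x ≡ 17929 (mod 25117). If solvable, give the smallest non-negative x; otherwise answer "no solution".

5421

First find gcd(6198, 25117):
25117 = 4×6198 + 325
6198 = 19×325 + 23
325 = 14×23 + 3
23 = 7×3 + 2
3 = 1×2 + 1
2 = 2×1 + 0
gcd = 1, so a unique solution mod 25117 exists.
Back-substitute for the Bézout coefficients:
1 = 3 − 2
1 = −23 + 8·3
1 = 8·325 − 113·23
1 = −113·6198 + 2155·325
1 = 2155·25117 − 8733·6198
So 6198·(-8733) ≡ 1 (mod 25117), giving 6198⁻¹ ≡ 16384.
x ≡ 6198⁻¹·17929 ≡ 16384·17929 ≡ 5421 (mod 25117).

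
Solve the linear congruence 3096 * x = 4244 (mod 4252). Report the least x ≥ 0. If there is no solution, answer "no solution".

423

First find gcd(3096, 4252):
4252 = 1×3096 + 1156
3096 = 2×1156 + 784
1156 = 1×784 + 372
784 = 2×372 + 40
372 = 9×40 + 12
40 = 3×12 + 4
12 = 3×4 + 0
gcd = 4 and 4 | 4244, so solutions exist. Divide through by 4: 774x ≡ 1061 (mod 1063).
Now find 774⁻¹ mod 1063:
1063 = 1×774 + 289
774 = 2×289 + 196
289 = 1×196 + 93
196 = 2×93 + 10
93 = 9×10 + 3
10 = 3×3 + 1
3 = 3×1 + 0
Back-substitute:
1 = 10 − 3·3
1 = −3·93 + 28·10
1 = 28·196 − 59·93
1 = −59·289 + 87·196
1 = 87·774 − 233·289
1 = −233·1063 + 320·774
So 774⁻¹ ≡ 320 (mod 1063).
Then x ≡ 320·1061 ≡ 423 (mod 1063); the smallest non-negative solution is x = 423.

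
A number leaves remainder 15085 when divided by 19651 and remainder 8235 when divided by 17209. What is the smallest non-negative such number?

Write x = 15085 + 19651·k. Then 19651·k ≡ 8235 − 15085 ≡ 10359 (mod 17209).
Need 19651⁻¹ mod 17209. Extended Euclid on (17209, 2442):
17209 = 7·2442 + 115
2442 = 21·115 + 27
115 = 4·27 + 7
27 = 3·7 + 6
7 = 1·6 + 1
6 = 6·1 + 0
Back-substitute:
1 = 7 − 6
1 = −27 + 4·7
1 = 4·115 − 17·27
1 = −17·2442 + 361·115
1 = 361·17209 − 2544·2442
19651⁻¹ ≡ 14665 (mod 17209), so k ≡ 14665·10359 ≡ 10892 (mod 17209).
x = 15085 + 19651·10892 = 214053777.

214053777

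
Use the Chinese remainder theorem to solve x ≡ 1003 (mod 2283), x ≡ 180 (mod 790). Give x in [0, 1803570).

Write x = 1003 + 2283·k. Then 2283·k ≡ 180 − 1003 ≡ 757 (mod 790).
Need 2283⁻¹ mod 790. Extended Euclid on (790, 703):
790 = 1·703 + 87
703 = 8·87 + 7
87 = 12·7 + 3
7 = 2·3 + 1
3 = 3·1 + 0
Back-substitute:
1 = 7 − 2·3
1 = −2·87 + 25·7
1 = 25·703 − 202·87
1 = −202·790 + 227·703
2283⁻¹ ≡ 227 (mod 790), so k ≡ 227·757 ≡ 409 (mod 790).
x = 1003 + 2283·409 = 934750.

934750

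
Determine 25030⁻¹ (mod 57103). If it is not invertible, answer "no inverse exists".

Run Euclid on (57103, 25030):
57103 = 2×25030 + 7043
25030 = 3×7043 + 3901
7043 = 1×3901 + 3142
3901 = 1×3142 + 759
3142 = 4×759 + 106
759 = 7×106 + 17
106 = 6×17 + 4
17 = 4×4 + 1
4 = 4×1 + 0
Since gcd(25030, 57103) = 1, back-substitute to write 1 as a combination:
1 = 17 − 4·4
1 = −4·106 + 25·17
1 = 25·759 − 179·106
1 = −179·3142 + 741·759
1 = 741·3901 − 920·3142
1 = −920·7043 + 1661·3901
1 = 1661·25030 − 5903·7043
1 = −5903·57103 + 13467·25030
So 25030·13467 ≡ 1 (mod 57103).

13467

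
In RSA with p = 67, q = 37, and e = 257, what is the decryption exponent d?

1433

φ(n) = (p−1)(q−1) = 66·36 = 2376.
Need d with 257·d ≡ 1 (mod 2376). Apply the extended Euclidean algorithm:
2376 = 9×257 + 63
257 = 4×63 + 5
63 = 12×5 + 3
5 = 1×3 + 2
3 = 1×2 + 1
2 = 2×1 + 0
Back-substitute:
1 = 3 − 2
1 = −5 + 2·3
1 = 2·63 − 25·5
1 = −25·257 + 102·63
1 = 102·2376 − 943·257
So 257·(-943) ≡ 1 (mod 2376), hence d ≡ -943 ≡ 1433 (mod 2376).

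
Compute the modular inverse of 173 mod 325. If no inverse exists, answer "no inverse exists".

Run Euclid on (325, 173):
325 = 1×173 + 152
173 = 1×152 + 21
152 = 7×21 + 5
21 = 4×5 + 1
5 = 5×1 + 0
gcd = 1, so the inverse exists. Back-substitute:
1 = 21 − 4·5
1 = −4·152 + 29·21
1 = 29·173 − 33·152
1 = −33·325 + 62·173
So 173·62 ≡ 1 (mod 325).

62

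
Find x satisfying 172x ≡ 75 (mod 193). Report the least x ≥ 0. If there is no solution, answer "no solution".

First find gcd(172, 193):
193 = 1×172 + 21
172 = 8×21 + 4
21 = 5×4 + 1
4 = 4×1 + 0
gcd = 1, so a unique solution mod 193 exists.
Back-substitute for the Bézout coefficients:
1 = 21 − 5·4
1 = −5·172 + 41·21
1 = 41·193 − 46·172
So 172·(-46) ≡ 1 (mod 193), giving 172⁻¹ ≡ 147.
x ≡ 172⁻¹·75 ≡ 147·75 ≡ 24 (mod 193).

24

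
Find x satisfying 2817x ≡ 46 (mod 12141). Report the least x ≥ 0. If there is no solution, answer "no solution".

no solution

gcd(2817, 12141):
12141 = 4×2817 + 873
2817 = 3×873 + 198
873 = 4×198 + 81
198 = 2×81 + 36
81 = 2×36 + 9
36 = 4×9 + 0
gcd = 9, but 9 ∤ 46, so the congruence has no solution.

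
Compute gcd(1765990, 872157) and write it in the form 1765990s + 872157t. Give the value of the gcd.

Apply Euclid's algorithm to 1765990 and 872157:
1765990 = 2·872157 + 21676
872157 = 40·21676 + 5117
21676 = 4·5117 + 1208
5117 = 4·1208 + 285
1208 = 4·285 + 68
285 = 4·68 + 13
68 = 5·13 + 3
13 = 4·3 + 1
3 = 3·1 + 0
gcd(1765990, 872157) = 1.
Back-substituting:
1 = 13 − 4·3
1 = −4·68 + 21·13
1 = 21·285 − 88·68
1 = −88·1208 + 373·285
1 = 373·5117 − 1580·1208
1 = −1580·21676 + 6693·5117
1 = 6693·872157 − 269300·21676
1 = −269300·1765990 + 545293·872157
So 1 = (-269300)·1765990 + (545293)·872157.

1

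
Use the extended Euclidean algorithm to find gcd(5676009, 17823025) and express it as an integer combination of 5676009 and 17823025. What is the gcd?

1

Repeated division:
17823025 = 3*5676009 + 794998
5676009 = 7*794998 + 111023
794998 = 7*111023 + 17837
111023 = 6*17837 + 4001
17837 = 4*4001 + 1833
4001 = 2*1833 + 335
1833 = 5*335 + 158
335 = 2*158 + 19
158 = 8*19 + 6
19 = 3*6 + 1
6 = 6*1 + 0
gcd(5676009, 17823025) = 1.
Back-substituting:
1 = 19 − 3·6
1 = −3·158 + 25·19
1 = 25·335 − 53·158
1 = −53·1833 + 290·335
1 = 290·4001 − 633·1833
1 = −633·17837 + 2822·4001
1 = 2822·111023 − 17565·17837
1 = −17565·794998 + 125777·111023
1 = 125777·5676009 − 898004·794998
1 = −898004·17823025 + 2819789·5676009
So 1 = (-898004)·17823025 + (2819789)·5676009.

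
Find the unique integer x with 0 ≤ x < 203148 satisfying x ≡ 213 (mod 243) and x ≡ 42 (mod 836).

Write x = 213 + 243·k. Then 243·k ≡ 42 − 213 ≡ 665 (mod 836).
Need 243⁻¹ mod 836. Extended Euclid on (836, 243):
836 = 3×243 + 107
243 = 2×107 + 29
107 = 3×29 + 20
29 = 1×20 + 9
20 = 2×9 + 2
9 = 4×2 + 1
2 = 2×1 + 0
Back-substitute:
1 = 9 − 4·2
1 = −4·20 + 9·9
1 = 9·29 − 13·20
1 = −13·107 + 48·29
1 = 48·243 − 109·107
1 = −109·836 + 375·243
243⁻¹ ≡ 375 (mod 836), so k ≡ 375·665 ≡ 247 (mod 836).
x = 213 + 243·247 = 60234.

60234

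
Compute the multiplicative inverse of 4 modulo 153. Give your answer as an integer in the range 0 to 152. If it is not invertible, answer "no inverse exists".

115

Extended Euclidean algorithm:
153 = 38×4 + 1
4 = 4×1 + 0
The gcd is 1. Working backward:
1 = 153 − 38·4
Thus 4·(-38) ≡ 1 (mod 153); reducing, -38 mod 153 = 115.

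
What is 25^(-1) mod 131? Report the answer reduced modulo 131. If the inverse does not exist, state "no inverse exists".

Apply the Euclidean algorithm to 131 and 25:
131 = 5·25 + 6
25 = 4·6 + 1
6 = 6·1 + 0
The gcd is 1. Working backward:
1 = 25 − 4·6
1 = −4·131 + 21·25
So 25·21 ≡ 1 (mod 131).

21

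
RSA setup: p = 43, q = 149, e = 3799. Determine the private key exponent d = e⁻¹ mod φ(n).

1039

φ(n) = (p−1)(q−1) = 42·148 = 6216.
Need d with 3799·d ≡ 1 (mod 6216). Apply the extended Euclidean algorithm:
6216 = 1*3799 + 2417
3799 = 1*2417 + 1382
2417 = 1*1382 + 1035
1382 = 1*1035 + 347
1035 = 2*347 + 341
347 = 1*341 + 6
341 = 56*6 + 5
6 = 1*5 + 1
5 = 5*1 + 0
Back-substitute:
1 = 6 − 5
1 = −341 + 57·6
1 = 57·347 − 58·341
1 = −58·1035 + 173·347
1 = 173·1382 − 231·1035
1 = −231·2417 + 404·1382
1 = 404·3799 − 635·2417
1 = −635·6216 + 1039·3799
So 3799·1039 ≡ 1 (mod 6216), hence d = 1039.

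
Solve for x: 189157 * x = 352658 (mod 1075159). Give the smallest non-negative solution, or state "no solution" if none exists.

286814

First find gcd(189157, 1075159):
1075159 = 5·189157 + 129374
189157 = 1·129374 + 59783
129374 = 2·59783 + 9808
59783 = 6·9808 + 935
9808 = 10·935 + 458
935 = 2·458 + 19
458 = 24·19 + 2
19 = 9·2 + 1
2 = 2·1 + 0
gcd = 1, so a unique solution mod 1075159 exists.
Back-substitute for the Bézout coefficients:
1 = 19 − 9·2
1 = −9·458 + 217·19
1 = 217·935 − 443·458
1 = −443·9808 + 4647·935
1 = 4647·59783 − 28325·9808
1 = −28325·129374 + 61297·59783
1 = 61297·189157 − 89622·129374
1 = −89622·1075159 + 509407·189157
So 189157·(509407) ≡ 1 (mod 1075159), giving 189157⁻¹ ≡ 509407.
x ≡ 189157⁻¹·352658 ≡ 509407·352658 ≡ 286814 (mod 1075159).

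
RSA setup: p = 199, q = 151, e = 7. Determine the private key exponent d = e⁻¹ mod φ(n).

4243

φ(n) = (p−1)(q−1) = 198·150 = 29700.
Need d with 7·d ≡ 1 (mod 29700). Apply the extended Euclidean algorithm:
29700 = 4242*7 + 6
7 = 1*6 + 1
6 = 6*1 + 0
Back-substitute:
1 = 7 − 6
1 = −29700 + 4243·7
So 7·4243 ≡ 1 (mod 29700), hence d = 4243.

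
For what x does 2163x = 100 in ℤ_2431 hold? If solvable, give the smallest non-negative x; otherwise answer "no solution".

943

First find gcd(2163, 2431):
2431 = 1·2163 + 268
2163 = 8·268 + 19
268 = 14·19 + 2
19 = 9·2 + 1
2 = 2·1 + 0
gcd = 1, so a unique solution mod 2431 exists.
Back-substitute for the Bézout coefficients:
1 = 19 − 9·2
1 = −9·268 + 127·19
1 = 127·2163 − 1025·268
1 = −1025·2431 + 1152·2163
So 2163·(1152) ≡ 1 (mod 2431), giving 2163⁻¹ ≡ 1152.
x ≡ 2163⁻¹·100 ≡ 1152·100 ≡ 943 (mod 2431).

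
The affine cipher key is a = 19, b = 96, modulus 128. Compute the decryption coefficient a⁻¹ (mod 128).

27

Run Euclid on (128, 19):
128 = 6*19 + 14
19 = 1*14 + 5
14 = 2*5 + 4
5 = 1*4 + 1
4 = 4*1 + 0
The gcd is 1. Working backward:
1 = 5 − 4
1 = −14 + 3·5
1 = 3·19 − 4·14
1 = −4·128 + 27·19
So 19·27 ≡ 1 (mod 128).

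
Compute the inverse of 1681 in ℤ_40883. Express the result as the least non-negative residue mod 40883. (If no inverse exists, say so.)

Apply the Euclidean algorithm to 40883 and 1681:
40883 = 24*1681 + 539
1681 = 3*539 + 64
539 = 8*64 + 27
64 = 2*27 + 10
27 = 2*10 + 7
10 = 1*7 + 3
7 = 2*3 + 1
3 = 3*1 + 0
The gcd is 1. Working backward:
1 = 7 − 2·3
1 = −2·10 + 3·7
1 = 3·27 − 8·10
1 = −8·64 + 19·27
1 = 19·539 − 160·64
1 = −160·1681 + 499·539
1 = 499·40883 − 12136·1681
So 1681·(-12136) ≡ 1 (mod 40883), and -12136 ≡ 28747 (mod 40883).

28747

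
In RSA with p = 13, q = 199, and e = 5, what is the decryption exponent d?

1901

φ(n) = (p−1)(q−1) = 12·198 = 2376.
Need d with 5·d ≡ 1 (mod 2376). Apply the extended Euclidean algorithm:
2376 = 475·5 + 1
5 = 5·1 + 0
Back-substitute:
1 = 2376 − 475·5
So 5·(-475) ≡ 1 (mod 2376), hence d ≡ -475 ≡ 1901 (mod 2376).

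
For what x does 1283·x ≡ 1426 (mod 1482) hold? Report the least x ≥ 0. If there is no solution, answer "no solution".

1028

First find gcd(1283, 1482):
1482 = 1×1283 + 199
1283 = 6×199 + 89
199 = 2×89 + 21
89 = 4×21 + 5
21 = 4×5 + 1
5 = 5×1 + 0
gcd = 1, so a unique solution mod 1482 exists.
Back-substitute for the Bézout coefficients:
1 = 21 − 4·5
1 = −4·89 + 17·21
1 = 17·199 − 38·89
1 = −38·1283 + 245·199
1 = 245·1482 − 283·1283
So 1283·(-283) ≡ 1 (mod 1482), giving 1283⁻¹ ≡ 1199.
x ≡ 1283⁻¹·1426 ≡ 1199·1426 ≡ 1028 (mod 1482).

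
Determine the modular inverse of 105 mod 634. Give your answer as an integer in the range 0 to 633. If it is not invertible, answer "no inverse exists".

Run Euclid on (634, 105):
634 = 6*105 + 4
105 = 26*4 + 1
4 = 4*1 + 0
Since gcd(105, 634) = 1, back-substitute to write 1 as a combination:
1 = 105 − 26·4
1 = −26·634 + 157·105
So 105·157 ≡ 1 (mod 634).

157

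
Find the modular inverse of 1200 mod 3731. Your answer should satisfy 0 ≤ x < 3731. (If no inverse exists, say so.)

712

Run Euclid on (3731, 1200):
3731 = 3*1200 + 131
1200 = 9*131 + 21
131 = 6*21 + 5
21 = 4*5 + 1
5 = 5*1 + 0
Since gcd(1200, 3731) = 1, back-substitute to write 1 as a combination:
1 = 21 − 4·5
1 = −4·131 + 25·21
1 = 25·1200 − 229·131
1 = −229·3731 + 712·1200
So 1200·712 ≡ 1 (mod 3731).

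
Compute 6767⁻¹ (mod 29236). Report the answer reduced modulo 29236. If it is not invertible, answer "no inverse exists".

25123

Apply the Euclidean algorithm to 29236 and 6767:
29236 = 4×6767 + 2168
6767 = 3×2168 + 263
2168 = 8×263 + 64
263 = 4×64 + 7
64 = 9×7 + 1
7 = 7×1 + 0
The gcd is 1. Working backward:
1 = 64 − 9·7
1 = −9·263 + 37·64
1 = 37·2168 − 305·263
1 = −305·6767 + 952·2168
1 = 952·29236 − 4113·6767
Hence 6767⁻¹ ≡ -4113 ≡ 25123 (mod 29236).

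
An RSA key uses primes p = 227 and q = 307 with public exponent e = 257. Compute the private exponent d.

φ(n) = (p−1)(q−1) = 226·306 = 69156.
Need d with 257·d ≡ 1 (mod 69156). Apply the extended Euclidean algorithm:
69156 = 269*257 + 23
257 = 11*23 + 4
23 = 5*4 + 3
4 = 1*3 + 1
3 = 3*1 + 0
Back-substitute:
1 = 4 − 3
1 = −23 + 6·4
1 = 6·257 − 67·23
1 = −67·69156 + 18029·257
So 257·18029 ≡ 1 (mod 69156), hence d = 18029.

18029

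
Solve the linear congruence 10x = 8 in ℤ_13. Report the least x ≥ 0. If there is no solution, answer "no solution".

6

First find gcd(10, 13):
13 = 1*10 + 3
10 = 3*3 + 1
3 = 3*1 + 0
gcd = 1, so a unique solution mod 13 exists.
Back-substitute for the Bézout coefficients:
1 = 10 − 3·3
1 = −3·13 + 4·10
So 10·(4) ≡ 1 (mod 13), giving 10⁻¹ ≡ 4.
x ≡ 10⁻¹·8 ≡ 4·8 ≡ 6 (mod 13).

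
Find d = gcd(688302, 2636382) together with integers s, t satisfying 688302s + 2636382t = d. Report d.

Repeated division:
2636382 = 3×688302 + 571476
688302 = 1×571476 + 116826
571476 = 4×116826 + 104172
116826 = 1×104172 + 12654
104172 = 8×12654 + 2940
12654 = 4×2940 + 894
2940 = 3×894 + 258
894 = 3×258 + 120
258 = 2×120 + 18
120 = 6×18 + 12
18 = 1×12 + 6
12 = 2×6 + 0
gcd(688302, 2636382) = 6.
Working backward:
6 = 18 − 12
6 = −120 + 7·18
6 = 7·258 − 15·120
6 = −15·894 + 52·258
6 = 52·2940 − 171·894
6 = −171·12654 + 736·2940
6 = 736·104172 − 6059·12654
6 = −6059·116826 + 6795·104172
6 = 6795·571476 − 33239·116826
6 = −33239·688302 + 40034·571476
6 = 40034·2636382 − 153341·688302
So 6 = (40034)·2636382 + (-153341)·688302.

6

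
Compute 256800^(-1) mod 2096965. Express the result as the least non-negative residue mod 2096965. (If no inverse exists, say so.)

Euclidean algorithm on 2096965, 256800:
2096965 = 8*256800 + 42565
256800 = 6*42565 + 1410
42565 = 30*1410 + 265
1410 = 5*265 + 85
265 = 3*85 + 10
85 = 8*10 + 5
10 = 2*5 + 0
Since gcd = 5 > 1, 256800 is not a unit mod 2096965.

no inverse exists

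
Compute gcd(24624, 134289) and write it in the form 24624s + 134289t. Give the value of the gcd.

9

Euclidean algorithm:
134289 = 5×24624 + 11169
24624 = 2×11169 + 2286
11169 = 4×2286 + 2025
2286 = 1×2025 + 261
2025 = 7×261 + 198
261 = 1×198 + 63
198 = 3×63 + 9
63 = 7×9 + 0
gcd(24624, 134289) = 9.
Working backward:
9 = 198 − 3·63
9 = −3·261 + 4·198
9 = 4·2025 − 31·261
9 = −31·2286 + 35·2025
9 = 35·11169 − 171·2286
9 = −171·24624 + 377·11169
9 = 377·134289 − 2056·24624
So 9 = (377)·134289 + (-2056)·24624.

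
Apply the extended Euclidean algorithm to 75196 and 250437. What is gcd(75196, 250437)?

11

Euclidean algorithm:
250437 = 3×75196 + 24849
75196 = 3×24849 + 649
24849 = 38×649 + 187
649 = 3×187 + 88
187 = 2×88 + 11
88 = 8×11 + 0
gcd(75196, 250437) = 11.
Express as a combination:
11 = 187 − 2·88
11 = −2·649 + 7·187
11 = 7·24849 − 268·649
11 = −268·75196 + 811·24849
11 = 811·250437 − 2701·75196
So 11 = (811)·250437 + (-2701)·75196.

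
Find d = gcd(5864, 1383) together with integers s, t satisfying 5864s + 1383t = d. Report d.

Euclidean algorithm:
5864 = 4*1383 + 332
1383 = 4*332 + 55
332 = 6*55 + 2
55 = 27*2 + 1
2 = 2*1 + 0
gcd(5864, 1383) = 1.
Express as a combination:
1 = 55 − 27·2
1 = −27·332 + 163·55
1 = 163·1383 − 679·332
1 = −679·5864 + 2879·1383
So 1 = (-679)·5864 + (2879)·1383.

1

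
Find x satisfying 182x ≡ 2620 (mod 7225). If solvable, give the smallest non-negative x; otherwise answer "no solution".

First find gcd(182, 7225):
7225 = 39*182 + 127
182 = 1*127 + 55
127 = 2*55 + 17
55 = 3*17 + 4
17 = 4*4 + 1
4 = 4*1 + 0
gcd = 1, so a unique solution mod 7225 exists.
Back-substitute for the Bézout coefficients:
1 = 17 − 4·4
1 = −4·55 + 13·17
1 = 13·127 − 30·55
1 = −30·182 + 43·127
1 = 43·7225 − 1707·182
So 182·(-1707) ≡ 1 (mod 7225), giving 182⁻¹ ≡ 5518.
x ≡ 182⁻¹·2620 ≡ 5518·2620 ≡ 7160 (mod 7225).

7160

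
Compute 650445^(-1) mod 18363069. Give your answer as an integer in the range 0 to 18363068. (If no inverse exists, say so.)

Euclidean algorithm on 18363069, 650445:
18363069 = 28·650445 + 150609
650445 = 4·150609 + 48009
150609 = 3·48009 + 6582
48009 = 7·6582 + 1935
6582 = 3·1935 + 777
1935 = 2·777 + 381
777 = 2·381 + 15
381 = 25·15 + 6
15 = 2·6 + 3
6 = 2·3 + 0
Since gcd = 3 > 1, 650445 is not a unit mod 18363069.

no inverse exists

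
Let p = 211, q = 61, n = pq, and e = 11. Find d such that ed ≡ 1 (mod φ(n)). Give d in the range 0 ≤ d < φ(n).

2291

φ(n) = (p−1)(q−1) = 210·60 = 12600.
Need d with 11·d ≡ 1 (mod 12600). Apply the extended Euclidean algorithm:
12600 = 1145×11 + 5
11 = 2×5 + 1
5 = 5×1 + 0
Back-substitute:
1 = 11 − 2·5
1 = −2·12600 + 2291·11
So 11·2291 ≡ 1 (mod 12600), hence d = 2291.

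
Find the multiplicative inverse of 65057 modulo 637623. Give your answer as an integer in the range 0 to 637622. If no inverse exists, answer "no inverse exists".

Apply the Euclidean algorithm to 637623 and 65057:
637623 = 9*65057 + 52110
65057 = 1*52110 + 12947
52110 = 4*12947 + 322
12947 = 40*322 + 67
322 = 4*67 + 54
67 = 1*54 + 13
54 = 4*13 + 2
13 = 6*2 + 1
2 = 2*1 + 0
Since gcd(65057, 637623) = 1, back-substitute to write 1 as a combination:
1 = 13 − 6·2
1 = −6·54 + 25·13
1 = 25·67 − 31·54
1 = −31·322 + 149·67
1 = 149·12947 − 5991·322
1 = −5991·52110 + 24113·12947
1 = 24113·65057 − 30104·52110
1 = −30104·637623 + 295049·65057
So 65057·295049 ≡ 1 (mod 637623).

295049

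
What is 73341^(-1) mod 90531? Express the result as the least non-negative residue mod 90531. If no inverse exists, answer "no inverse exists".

Euclidean algorithm on 90531, 73341:
90531 = 1*73341 + 17190
73341 = 4*17190 + 4581
17190 = 3*4581 + 3447
4581 = 1*3447 + 1134
3447 = 3*1134 + 45
1134 = 25*45 + 9
45 = 5*9 + 0
The gcd is 9, not 1, hence no inverse exists.

no inverse exists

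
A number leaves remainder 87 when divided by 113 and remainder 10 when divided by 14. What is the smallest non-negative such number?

878

Write x = 87 + 113·k. Then 113·k ≡ 10 − 87 ≡ 7 (mod 14).
Need 113⁻¹ mod 14. Extended Euclid on (14, 1):
14 = 14·1 + 0
113⁻¹ ≡ 1 (mod 14), so k ≡ 1·7 ≡ 7 (mod 14).
x = 87 + 113·7 = 878.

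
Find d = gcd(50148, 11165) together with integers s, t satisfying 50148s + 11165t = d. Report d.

Euclidean algorithm:
50148 = 4×11165 + 5488
11165 = 2×5488 + 189
5488 = 29×189 + 7
189 = 27×7 + 0
gcd(50148, 11165) = 7.
Express as a combination:
7 = 5488 − 29·189
7 = −29·11165 + 59·5488
7 = 59·50148 − 265·11165
So 7 = (59)·50148 + (-265)·11165.

7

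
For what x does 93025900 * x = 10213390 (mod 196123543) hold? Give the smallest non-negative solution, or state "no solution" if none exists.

First find gcd(93025900, 196123543):
196123543 = 2·93025900 + 10071743
93025900 = 9·10071743 + 2380213
10071743 = 4·2380213 + 550891
2380213 = 4·550891 + 176649
550891 = 3·176649 + 20944
176649 = 8·20944 + 9097
20944 = 2·9097 + 2750
9097 = 3·2750 + 847
2750 = 3·847 + 209
847 = 4·209 + 11
209 = 19·11 + 0
gcd = 11 and 11 | 10213390, so solutions exist. Divide through by 11: 8456900x ≡ 928490 (mod 17829413).
Now find 8456900⁻¹ mod 17829413:
17829413 = 2*8456900 + 915613
8456900 = 9*915613 + 216383
915613 = 4*216383 + 50081
216383 = 4*50081 + 16059
50081 = 3*16059 + 1904
16059 = 8*1904 + 827
1904 = 2*827 + 250
827 = 3*250 + 77
250 = 3*77 + 19
77 = 4*19 + 1
19 = 19*1 + 0
Back-substitute:
1 = 77 − 4·19
1 = −4·250 + 13·77
1 = 13·827 − 43·250
1 = −43·1904 + 99·827
1 = 99·16059 − 835·1904
1 = −835·50081 + 2604·16059
1 = 2604·216383 − 11251·50081
1 = −11251·915613 + 47608·216383
1 = 47608·8456900 − 439723·915613
1 = −439723·17829413 + 927054·8456900
So 8456900⁻¹ ≡ 927054 (mod 17829413).
Then x ≡ 927054·928490 ≡ 9797059 (mod 17829413); the smallest non-negative solution is x = 9797059.

9797059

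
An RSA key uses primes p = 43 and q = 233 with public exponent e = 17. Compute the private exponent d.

6305

φ(n) = (p−1)(q−1) = 42·232 = 9744.
Need d with 17·d ≡ 1 (mod 9744). Apply the extended Euclidean algorithm:
9744 = 573×17 + 3
17 = 5×3 + 2
3 = 1×2 + 1
2 = 2×1 + 0
Back-substitute:
1 = 3 − 2
1 = −17 + 6·3
1 = 6·9744 − 3439·17
So 17·(-3439) ≡ 1 (mod 9744), hence d ≡ -3439 ≡ 6305 (mod 9744).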